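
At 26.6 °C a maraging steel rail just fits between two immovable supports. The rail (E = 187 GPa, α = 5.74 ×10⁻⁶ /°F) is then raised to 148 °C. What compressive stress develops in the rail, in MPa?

235 MPa

α = 5.74×10⁻⁶/°F × 9/5 = 10.3×10⁻⁶/K.
ΔT = 121.4 K. Constrained thermal stress σ = E·α·ΔT = 187.0×10³ MPa × 10.3×10⁻⁶ × 121.4 = 235 MPa (compressive).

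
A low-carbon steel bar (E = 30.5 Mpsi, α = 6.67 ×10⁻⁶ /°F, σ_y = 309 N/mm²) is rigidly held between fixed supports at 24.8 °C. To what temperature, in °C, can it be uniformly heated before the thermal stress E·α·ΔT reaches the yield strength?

147 °C

E = 30.5 Mpsi = 210.3 GPa.
α = 6.67×10⁻⁶/°F × 9/5 = 12.0×10⁻⁶/K.
σ_y = 309 N/mm² = 309.0 MPa.
E·α·ΔT = 309.0 MPa ⇒ ΔT = 309.0 / (210.3×10³ × 12.0×10⁻⁶) = 122.4 K.
T = 24.8 + 122.4 = 147.2 °C.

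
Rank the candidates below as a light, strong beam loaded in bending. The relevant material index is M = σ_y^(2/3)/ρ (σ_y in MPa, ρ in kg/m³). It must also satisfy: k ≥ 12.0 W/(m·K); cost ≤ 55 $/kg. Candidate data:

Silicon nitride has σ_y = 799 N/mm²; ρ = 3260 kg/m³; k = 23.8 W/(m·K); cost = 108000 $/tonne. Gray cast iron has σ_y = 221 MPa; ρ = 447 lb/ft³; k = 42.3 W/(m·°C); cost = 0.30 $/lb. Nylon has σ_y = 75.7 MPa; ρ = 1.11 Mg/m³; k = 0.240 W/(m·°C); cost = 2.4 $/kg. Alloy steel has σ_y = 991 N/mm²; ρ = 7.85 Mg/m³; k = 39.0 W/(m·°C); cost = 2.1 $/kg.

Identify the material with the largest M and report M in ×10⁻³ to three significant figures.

alloy steel, M = 12.7×10⁻³

Screen on constraints: k ≥ 12.0 W/(m·K); cost ≤ 55 $/kg. Survivors: gray cast iron, alloy steel.
In SI units:
  gray cast iron: σ_y = 221.0 MPa, ρ = 7160 kg/m³
  alloy steel: σ_y = 991.0 MPa, ρ = 7850 kg/m³
  alloy steel: M = 12.7×10⁻³
  gray cast iron: M = 5.11×10⁻³
Highest index: alloy steel.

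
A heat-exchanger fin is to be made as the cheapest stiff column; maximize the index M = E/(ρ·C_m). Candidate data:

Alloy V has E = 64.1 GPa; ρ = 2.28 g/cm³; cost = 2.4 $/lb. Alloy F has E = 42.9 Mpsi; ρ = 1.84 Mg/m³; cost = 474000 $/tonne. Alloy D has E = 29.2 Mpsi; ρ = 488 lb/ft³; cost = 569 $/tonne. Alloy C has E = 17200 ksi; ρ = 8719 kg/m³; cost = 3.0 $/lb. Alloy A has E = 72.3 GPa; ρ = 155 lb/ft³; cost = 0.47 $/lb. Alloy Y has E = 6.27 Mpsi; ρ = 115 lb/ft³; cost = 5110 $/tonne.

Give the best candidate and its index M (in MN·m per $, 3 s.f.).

Normalizing units and computing the index:
  alloy V: E = 64.10 GPa, ρ = 2280 kg/m³, cost = 5.291 $/kg
  alloy F: E = 295.8 GPa, ρ = 1840 kg/m³, cost = 474.0 $/kg
  alloy D: E = 201.3 GPa, ρ = 7817 kg/m³, cost = 0.5690 $/kg
  alloy C: E = 118.6 GPa, ρ = 8719 kg/m³, cost = 6.614 $/kg
  alloy A: E = 72.30 GPa, ρ = 2483 kg/m³, cost = 1.036 $/kg
  alloy Y: E = 43.23 GPa, ρ = 1842 kg/m³, cost = 5.110 $/kg
  alloy D: M = 45.3 MN·m per $
  alloy A: M = 28.1 MN·m per $
  alloy V: M = 5.31 MN·m per $
  alloy Y: M = 4.59 MN·m per $
  alloy C: M = 2.06 MN·m per $
  alloy F: M = 0.339 MN·m per $
Highest index: alloy D.

alloy D, M = 45.3 MN·m per $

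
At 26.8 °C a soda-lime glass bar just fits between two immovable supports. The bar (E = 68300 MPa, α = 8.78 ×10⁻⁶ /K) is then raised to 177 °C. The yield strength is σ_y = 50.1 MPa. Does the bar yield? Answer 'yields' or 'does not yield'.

E = 68300 MPa = 68.30 GPa.
ΔT = 150.2 K. Constrained thermal stress σ = E·α·ΔT = 68.30×10³ MPa × 8.78×10⁻⁶ × 150.2 = 90.1 MPa (compressive).
Compare to σ_y = 50.1 MPa: σ ≥ σ_y, so it yields.

yields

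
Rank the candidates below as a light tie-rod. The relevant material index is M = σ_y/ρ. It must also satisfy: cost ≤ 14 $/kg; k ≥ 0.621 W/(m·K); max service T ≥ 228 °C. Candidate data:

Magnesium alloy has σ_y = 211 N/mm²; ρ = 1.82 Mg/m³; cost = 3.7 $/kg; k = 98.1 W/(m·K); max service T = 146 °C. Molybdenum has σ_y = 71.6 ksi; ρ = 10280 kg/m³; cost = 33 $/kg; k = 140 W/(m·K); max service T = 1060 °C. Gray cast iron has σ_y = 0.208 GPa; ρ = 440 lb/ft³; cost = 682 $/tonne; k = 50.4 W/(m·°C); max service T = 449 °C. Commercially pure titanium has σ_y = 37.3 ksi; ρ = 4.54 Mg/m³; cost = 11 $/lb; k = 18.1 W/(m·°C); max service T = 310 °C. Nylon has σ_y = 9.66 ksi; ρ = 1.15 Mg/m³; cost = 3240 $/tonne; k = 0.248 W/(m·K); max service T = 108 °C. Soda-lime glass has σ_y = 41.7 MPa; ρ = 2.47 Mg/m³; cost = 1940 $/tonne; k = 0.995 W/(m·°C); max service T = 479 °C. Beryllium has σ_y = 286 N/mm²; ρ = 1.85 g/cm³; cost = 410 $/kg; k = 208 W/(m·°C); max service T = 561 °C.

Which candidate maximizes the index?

gray cast iron

Screen on constraints: cost ≤ 14 $/kg; k ≥ 0.621 W/(m·K); max service T ≥ 228 °C. Survivors: gray cast iron, soda-lime glass.
After converting to SI:
  gray cast iron: σ_y = 208.0 MPa, ρ = 7048 kg/m³
  soda-lime glass: σ_y = 41.70 MPa, ρ = 2470 kg/m³
  gray cast iron: M = 29.5 kN·m/kg
  soda-lime glass: M = 16.9 kN·m/kg
The maximum is for gray cast iron.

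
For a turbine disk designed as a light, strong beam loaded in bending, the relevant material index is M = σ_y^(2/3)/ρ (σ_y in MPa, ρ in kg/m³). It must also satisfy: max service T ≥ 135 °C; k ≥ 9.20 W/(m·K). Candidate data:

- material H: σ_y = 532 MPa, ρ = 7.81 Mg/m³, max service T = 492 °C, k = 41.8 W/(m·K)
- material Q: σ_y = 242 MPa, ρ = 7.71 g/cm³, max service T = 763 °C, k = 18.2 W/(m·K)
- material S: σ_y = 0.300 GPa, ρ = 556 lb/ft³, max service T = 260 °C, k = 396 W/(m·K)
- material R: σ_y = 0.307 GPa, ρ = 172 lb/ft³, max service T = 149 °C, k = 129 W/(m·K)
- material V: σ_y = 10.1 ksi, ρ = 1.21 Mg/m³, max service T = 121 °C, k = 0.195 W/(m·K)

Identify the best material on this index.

Screen on constraints: max service T ≥ 135 °C; k ≥ 9.20 W/(m·K). Survivors: material H, material Q, material S, material R.
In SI units:
  material H: σ_y = 532.0 MPa, ρ = 7810 kg/m³
  material Q: σ_y = 242.0 MPa, ρ = 7710 kg/m³
  material S: σ_y = 300.0 MPa, ρ = 8906 kg/m³
  material R: σ_y = 307.0 MPa, ρ = 2755 kg/m³
  material R: M = 16.5×10⁻³
  material H: M = 8.41×10⁻³
  material Q: M = 5.04×10⁻³
  material S: M = 5.03×10⁻³
Material R has the largest M.

material R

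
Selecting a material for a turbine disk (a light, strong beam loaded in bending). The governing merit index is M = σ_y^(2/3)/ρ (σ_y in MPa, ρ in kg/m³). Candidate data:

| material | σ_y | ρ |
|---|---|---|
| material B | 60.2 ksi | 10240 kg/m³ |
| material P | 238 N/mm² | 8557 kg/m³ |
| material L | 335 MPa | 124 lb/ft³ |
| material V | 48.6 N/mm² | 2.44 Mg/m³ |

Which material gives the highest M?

material L

Putting every candidate on a common basis:
  material B: σ_y = 415.1 MPa, ρ = 10240 kg/m³
  material P: σ_y = 238.0 MPa, ρ = 8557 kg/m³
  material L: σ_y = 335.0 MPa, ρ = 1986 kg/m³
  material V: σ_y = 48.60 MPa, ρ = 2440 kg/m³
  material L: M = 24.3×10⁻³
  material V: M = 5.46×10⁻³
  material B: M = 5.43×10⁻³
  material P: M = 4.49×10⁻³
Material L has the largest M.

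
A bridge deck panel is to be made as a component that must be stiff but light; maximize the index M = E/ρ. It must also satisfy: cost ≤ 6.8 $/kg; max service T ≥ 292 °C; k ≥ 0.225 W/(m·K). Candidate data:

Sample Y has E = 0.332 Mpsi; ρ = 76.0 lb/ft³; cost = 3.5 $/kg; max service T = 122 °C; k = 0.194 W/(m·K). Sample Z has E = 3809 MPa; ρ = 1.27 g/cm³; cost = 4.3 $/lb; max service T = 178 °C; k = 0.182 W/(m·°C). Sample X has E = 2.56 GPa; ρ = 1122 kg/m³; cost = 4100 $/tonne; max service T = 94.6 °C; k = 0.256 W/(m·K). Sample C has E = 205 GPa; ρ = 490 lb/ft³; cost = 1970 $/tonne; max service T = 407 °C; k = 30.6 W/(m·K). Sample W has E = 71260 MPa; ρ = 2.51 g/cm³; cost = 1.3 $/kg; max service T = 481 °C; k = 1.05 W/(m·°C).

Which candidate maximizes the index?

sample W

Screen on constraints: cost ≤ 6.8 $/kg; max service T ≥ 292 °C; k ≥ 0.225 W/(m·K). Survivors: sample C, sample W.
Normalizing units and computing the index:
  sample C: E = 205.0 GPa, ρ = 7849 kg/m³
  sample W: E = 71.26 GPa, ρ = 2510 kg/m³
  sample W: M = 28.4 MN·m/kg
  sample C: M = 26.1 MN·m/kg
The maximum is for sample W.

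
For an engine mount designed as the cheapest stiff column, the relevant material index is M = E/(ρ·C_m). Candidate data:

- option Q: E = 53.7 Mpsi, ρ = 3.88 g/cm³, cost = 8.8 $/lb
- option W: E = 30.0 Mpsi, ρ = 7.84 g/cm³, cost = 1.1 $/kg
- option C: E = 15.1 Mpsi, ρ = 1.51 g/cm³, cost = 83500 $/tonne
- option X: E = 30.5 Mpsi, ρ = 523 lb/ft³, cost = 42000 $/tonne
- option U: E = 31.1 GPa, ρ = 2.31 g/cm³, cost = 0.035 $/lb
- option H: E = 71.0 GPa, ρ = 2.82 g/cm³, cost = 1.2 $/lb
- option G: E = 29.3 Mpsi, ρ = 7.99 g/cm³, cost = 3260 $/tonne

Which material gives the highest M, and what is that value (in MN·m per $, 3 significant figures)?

Normalizing units and computing the index:
  option Q: E = 370.2 GPa, ρ = 3880 kg/m³, cost = 19.40 $/kg
  option W: E = 206.8 GPa, ρ = 7840 kg/m³, cost = 1.100 $/kg
  option C: E = 104.1 GPa, ρ = 1510 kg/m³, cost = 83.50 $/kg
  option X: E = 210.3 GPa, ρ = 8378 kg/m³, cost = 42.00 $/kg
  option U: E = 31.10 GPa, ρ = 2310 kg/m³, cost = 0.07716 $/kg
  option H: E = 71.00 GPa, ρ = 2820 kg/m³, cost = 2.646 $/kg
  option G: E = 202.0 GPa, ρ = 7990 kg/m³, cost = 3.260 $/kg
  option U: M = 174 MN·m per $
  option W: M = 24.0 MN·m per $
  option H: M = 9.52 MN·m per $
  option G: M = 7.76 MN·m per $
  option Q: M = 4.92 MN·m per $
  option C: M = 0.826 MN·m per $
  option X: M = 0.598 MN·m per $
Highest index: option U.

option U, M = 174 MN·m per $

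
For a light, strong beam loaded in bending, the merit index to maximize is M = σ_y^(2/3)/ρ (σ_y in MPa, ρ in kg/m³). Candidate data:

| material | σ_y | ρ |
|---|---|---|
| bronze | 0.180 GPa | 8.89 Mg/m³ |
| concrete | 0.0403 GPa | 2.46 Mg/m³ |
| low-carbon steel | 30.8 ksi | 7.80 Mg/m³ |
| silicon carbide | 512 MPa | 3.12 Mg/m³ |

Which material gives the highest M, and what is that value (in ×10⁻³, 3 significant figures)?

Convert each candidate to consistent units, then evaluate M:
  bronze: σ_y = 180.0 MPa, ρ = 8890 kg/m³
  concrete: σ_y = 40.30 MPa, ρ = 2460 kg/m³
  low-carbon steel: σ_y = 212.4 MPa, ρ = 7800 kg/m³
  silicon carbide: σ_y = 512.0 MPa, ρ = 3120 kg/m³
  silicon carbide: M = 20.5×10⁻³
  concrete: M = 4.78×10⁻³
  low-carbon steel: M = 4.56×10⁻³
  bronze: M = 3.59×10⁻³
Silicon carbide ranks first.

silicon carbide, M = 20.5×10⁻³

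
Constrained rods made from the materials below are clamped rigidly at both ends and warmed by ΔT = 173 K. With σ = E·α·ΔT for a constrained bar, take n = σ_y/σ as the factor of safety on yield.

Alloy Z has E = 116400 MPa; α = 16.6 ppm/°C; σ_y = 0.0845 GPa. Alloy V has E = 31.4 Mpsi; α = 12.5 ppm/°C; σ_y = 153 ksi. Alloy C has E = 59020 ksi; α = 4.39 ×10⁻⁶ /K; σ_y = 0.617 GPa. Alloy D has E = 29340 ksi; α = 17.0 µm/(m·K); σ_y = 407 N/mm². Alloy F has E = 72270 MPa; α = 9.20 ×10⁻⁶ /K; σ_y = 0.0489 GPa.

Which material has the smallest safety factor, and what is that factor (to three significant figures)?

alloy Z, n = 0.253

Converting E to GPa, α to ×10⁻⁶/K, σ_y to MPa, then σ and n for each:
  alloy Z: E = 116.4, α = 16.6, σ_y = 84.50 → σ = 334 MPa, n = 0.253
  alloy V: E = 216.5, α = 12.5, σ_y = 1055 → σ = 468 MPa, n = 2.25
  alloy C: E = 406.9, α = 4.39, σ_y = 617.0 → σ = 309 MPa, n = 2.00
  alloy D: E = 202.3, α = 17.0, σ_y = 407.0 → σ = 595 MPa, n = 0.684
  alloy F: E = 72.27, α = 9.20, σ_y = 48.90 → σ = 115 MPa, n = 0.425
Alloy Z has the lowest safety factor, n = 0.253.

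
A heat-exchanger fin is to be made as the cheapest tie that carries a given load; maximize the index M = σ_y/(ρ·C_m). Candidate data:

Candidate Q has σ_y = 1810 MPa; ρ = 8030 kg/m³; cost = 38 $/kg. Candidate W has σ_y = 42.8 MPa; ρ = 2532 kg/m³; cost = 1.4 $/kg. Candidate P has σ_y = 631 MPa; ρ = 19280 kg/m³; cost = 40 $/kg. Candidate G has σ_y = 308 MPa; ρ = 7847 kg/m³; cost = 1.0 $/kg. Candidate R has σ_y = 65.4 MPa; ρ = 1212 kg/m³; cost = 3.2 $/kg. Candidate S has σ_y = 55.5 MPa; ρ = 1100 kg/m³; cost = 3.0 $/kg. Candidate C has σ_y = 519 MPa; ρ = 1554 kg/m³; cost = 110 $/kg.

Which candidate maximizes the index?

Computing M directly (units already consistent):
  candidate G: M = 39.3 kN·m per $
  candidate R: M = 16.9 kN·m per $
  candidate S: M = 16.8 kN·m per $
  candidate W: M = 12.1 kN·m per $
  candidate Q: M = 5.93 kN·m per $
  candidate C: M = 3.04 kN·m per $
  candidate P: M = 0.818 kN·m per $
Highest index: candidate G.

candidate G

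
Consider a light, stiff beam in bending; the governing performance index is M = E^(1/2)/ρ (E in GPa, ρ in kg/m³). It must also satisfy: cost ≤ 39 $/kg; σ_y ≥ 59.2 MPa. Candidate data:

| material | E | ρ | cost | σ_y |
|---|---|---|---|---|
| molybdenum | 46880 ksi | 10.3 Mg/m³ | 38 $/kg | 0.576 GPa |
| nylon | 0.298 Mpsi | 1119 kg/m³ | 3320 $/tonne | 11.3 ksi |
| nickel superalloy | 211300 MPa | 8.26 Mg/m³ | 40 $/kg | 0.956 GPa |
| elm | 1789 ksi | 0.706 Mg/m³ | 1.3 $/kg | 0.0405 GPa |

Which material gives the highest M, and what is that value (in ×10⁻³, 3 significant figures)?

Screen on constraints: cost ≤ 39 $/kg; σ_y ≥ 59.2 MPa. Survivors: molybdenum, nylon.
Putting every candidate on a common basis:
  molybdenum: E = 323.2 GPa, ρ = 10300 kg/m³
  nylon: E = 2.055 GPa, ρ = 1119 kg/m³
  molybdenum: M = 1.75×10⁻³
  nylon: M = 1.28×10⁻³
Molybdenum has the largest M.

molybdenum, M = 1.75×10⁻³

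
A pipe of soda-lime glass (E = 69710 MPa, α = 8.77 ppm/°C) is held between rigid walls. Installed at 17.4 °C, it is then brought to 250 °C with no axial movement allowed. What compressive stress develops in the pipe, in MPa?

142 MPa

E = 69710 MPa = 69.71 GPa.
ΔT = 232.6 K. Constrained thermal stress σ = E·α·ΔT = 69.71×10³ MPa × 8.77×10⁻⁶ × 232.6 = 142 MPa (compressive).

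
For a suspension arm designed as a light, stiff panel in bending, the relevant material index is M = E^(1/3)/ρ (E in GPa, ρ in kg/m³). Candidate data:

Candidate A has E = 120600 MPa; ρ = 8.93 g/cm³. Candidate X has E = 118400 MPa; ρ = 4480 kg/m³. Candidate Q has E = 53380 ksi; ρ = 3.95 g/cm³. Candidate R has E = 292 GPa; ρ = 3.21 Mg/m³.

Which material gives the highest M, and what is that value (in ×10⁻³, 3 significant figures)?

After converting to SI:
  candidate A: E = 120.6 GPa, ρ = 8930 kg/m³
  candidate X: E = 118.4 GPa, ρ = 4480 kg/m³
  candidate Q: E = 368.0 GPa, ρ = 3950 kg/m³
  candidate R: E = 292.0 GPa, ρ = 3210 kg/m³
  candidate R: M = 2.07×10⁻³
  candidate Q: M = 1.81×10⁻³
  candidate X: M = 1.10×10⁻³
  candidate A: M = 0.553×10⁻³
Candidate R has the largest M.

candidate R, M = 2.07×10⁻³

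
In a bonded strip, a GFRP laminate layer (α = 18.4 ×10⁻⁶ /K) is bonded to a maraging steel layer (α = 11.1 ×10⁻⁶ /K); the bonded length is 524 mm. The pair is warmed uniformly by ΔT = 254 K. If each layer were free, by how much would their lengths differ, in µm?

Δα = |18.4 − 11.1|×10⁻⁶/K = 7.30×10⁻⁶/K.
ΔL_mismatch = Δα·L·ΔT = 7.30×10⁻⁶ × 524.0 mm × 254.0 K = 972 µm.

972 µm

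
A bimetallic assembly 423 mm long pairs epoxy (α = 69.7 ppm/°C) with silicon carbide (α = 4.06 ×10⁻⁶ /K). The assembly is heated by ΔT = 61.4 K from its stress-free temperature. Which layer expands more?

α(epoxy) = 69.7×10⁻⁶/K vs α(silicon carbide) = 4.06×10⁻⁶/K.
Higher α expands more for the same ΔT: epoxy.

epoxy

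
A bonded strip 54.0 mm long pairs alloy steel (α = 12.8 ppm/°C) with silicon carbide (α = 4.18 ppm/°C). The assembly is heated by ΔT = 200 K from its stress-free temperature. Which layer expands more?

alloy steel

α(alloy steel) = 12.8×10⁻⁶/K vs α(silicon carbide) = 4.18×10⁻⁶/K.
Higher α expands more for the same ΔT: alloy steel.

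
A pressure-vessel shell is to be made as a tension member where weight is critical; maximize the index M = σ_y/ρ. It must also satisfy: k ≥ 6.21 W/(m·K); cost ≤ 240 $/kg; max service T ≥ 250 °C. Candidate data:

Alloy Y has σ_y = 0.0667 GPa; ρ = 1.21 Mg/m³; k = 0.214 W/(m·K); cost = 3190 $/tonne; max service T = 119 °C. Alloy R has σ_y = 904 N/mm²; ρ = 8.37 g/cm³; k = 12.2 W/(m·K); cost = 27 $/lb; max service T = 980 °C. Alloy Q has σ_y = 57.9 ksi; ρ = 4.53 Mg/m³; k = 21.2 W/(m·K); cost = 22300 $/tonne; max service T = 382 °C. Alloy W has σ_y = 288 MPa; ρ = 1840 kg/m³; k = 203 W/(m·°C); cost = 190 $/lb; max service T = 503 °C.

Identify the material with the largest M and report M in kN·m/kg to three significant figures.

Screen on constraints: k ≥ 6.21 W/(m·K); cost ≤ 240 $/kg; max service T ≥ 250 °C. Survivors: alloy R, alloy Q.
Normalizing units and computing the index:
  alloy R: σ_y = 904.0 MPa, ρ = 8370 kg/m³
  alloy Q: σ_y = 399.2 MPa, ρ = 4530 kg/m³
  alloy R: M = 108 kN·m/kg
  alloy Q: M = 88.1 kN·m/kg
Alloy R ranks first.

alloy R, M = 108 kN·m/kg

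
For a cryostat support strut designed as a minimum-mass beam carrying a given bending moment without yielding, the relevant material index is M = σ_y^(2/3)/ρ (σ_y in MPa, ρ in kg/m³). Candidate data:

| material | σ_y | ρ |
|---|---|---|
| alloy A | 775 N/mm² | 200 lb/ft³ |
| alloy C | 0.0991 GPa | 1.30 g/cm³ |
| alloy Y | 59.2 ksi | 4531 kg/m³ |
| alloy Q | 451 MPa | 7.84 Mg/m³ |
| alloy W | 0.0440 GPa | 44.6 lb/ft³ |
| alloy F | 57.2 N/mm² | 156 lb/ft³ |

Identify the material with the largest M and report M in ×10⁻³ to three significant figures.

alloy A, M = 26.3×10⁻³

Convert each candidate to consistent units, then evaluate M:
  alloy A: σ_y = 775.0 MPa, ρ = 3204 kg/m³
  alloy C: σ_y = 99.10 MPa, ρ = 1300 kg/m³
  alloy Y: σ_y = 408.2 MPa, ρ = 4531 kg/m³
  alloy Q: σ_y = 451.0 MPa, ρ = 7840 kg/m³
  alloy W: σ_y = 44.00 MPa, ρ = 714.4 kg/m³
  alloy F: σ_y = 57.20 MPa, ρ = 2499 kg/m³
  alloy A: M = 26.3×10⁻³
  alloy W: M = 17.4×10⁻³
  alloy C: M = 16.5×10⁻³
  alloy Y: M = 12.1×10⁻³
  alloy Q: M = 7.50×10⁻³
  alloy F: M = 5.94×10⁻³
Alloy A ranks first.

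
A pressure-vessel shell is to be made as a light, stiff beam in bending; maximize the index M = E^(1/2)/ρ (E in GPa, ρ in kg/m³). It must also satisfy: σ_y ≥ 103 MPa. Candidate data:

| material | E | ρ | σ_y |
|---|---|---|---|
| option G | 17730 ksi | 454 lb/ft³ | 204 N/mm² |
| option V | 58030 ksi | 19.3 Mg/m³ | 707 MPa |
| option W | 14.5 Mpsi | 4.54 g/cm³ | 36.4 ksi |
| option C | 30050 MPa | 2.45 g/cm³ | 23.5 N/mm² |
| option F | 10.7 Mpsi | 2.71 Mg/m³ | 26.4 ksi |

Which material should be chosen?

Screen on constraints: σ_y ≥ 103 MPa. Survivors: option G, option V, option W, option F.
Convert each candidate to consistent units, then evaluate M:
  option G: E = 122.2 GPa, ρ = 7272 kg/m³
  option V: E = 400.1 GPa, ρ = 19300 kg/m³
  option W: E = 99.97 GPa, ρ = 4540 kg/m³
  option F: E = 73.77 GPa, ρ = 2710 kg/m³
  option F: M = 3.17×10⁻³
  option W: M = 2.20×10⁻³
  option G: M = 1.52×10⁻³
  option V: M = 1.04×10⁻³
The maximum is for option F.

option F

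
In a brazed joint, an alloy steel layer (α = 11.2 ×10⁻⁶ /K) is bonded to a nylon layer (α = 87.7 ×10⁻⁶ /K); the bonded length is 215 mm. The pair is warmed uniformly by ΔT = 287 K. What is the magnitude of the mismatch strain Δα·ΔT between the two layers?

0.0220

Δα = |11.2 − 87.7|×10⁻⁶/K = 76.5×10⁻⁶/K.
Mismatch strain = Δα·ΔT = 76.5×10⁻⁶ × 287.0 = 0.0220.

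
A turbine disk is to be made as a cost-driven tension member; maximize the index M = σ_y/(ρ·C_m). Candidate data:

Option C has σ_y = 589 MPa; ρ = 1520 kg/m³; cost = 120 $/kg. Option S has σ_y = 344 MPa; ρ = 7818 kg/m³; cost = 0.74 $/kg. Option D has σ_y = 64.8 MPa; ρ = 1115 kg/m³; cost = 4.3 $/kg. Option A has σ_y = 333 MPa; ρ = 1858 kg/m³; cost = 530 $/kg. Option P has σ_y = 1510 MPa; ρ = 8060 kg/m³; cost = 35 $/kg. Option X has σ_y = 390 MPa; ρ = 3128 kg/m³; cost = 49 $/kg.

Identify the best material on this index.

option S

Evaluate M for each candidate:
  option S: M = 59.5 kN·m per $
  option D: M = 13.5 kN·m per $
  option P: M = 5.35 kN·m per $
  option C: M = 3.23 kN·m per $
  option X: M = 2.54 kN·m per $
  option A: M = 0.338 kN·m per $
Highest index: option S.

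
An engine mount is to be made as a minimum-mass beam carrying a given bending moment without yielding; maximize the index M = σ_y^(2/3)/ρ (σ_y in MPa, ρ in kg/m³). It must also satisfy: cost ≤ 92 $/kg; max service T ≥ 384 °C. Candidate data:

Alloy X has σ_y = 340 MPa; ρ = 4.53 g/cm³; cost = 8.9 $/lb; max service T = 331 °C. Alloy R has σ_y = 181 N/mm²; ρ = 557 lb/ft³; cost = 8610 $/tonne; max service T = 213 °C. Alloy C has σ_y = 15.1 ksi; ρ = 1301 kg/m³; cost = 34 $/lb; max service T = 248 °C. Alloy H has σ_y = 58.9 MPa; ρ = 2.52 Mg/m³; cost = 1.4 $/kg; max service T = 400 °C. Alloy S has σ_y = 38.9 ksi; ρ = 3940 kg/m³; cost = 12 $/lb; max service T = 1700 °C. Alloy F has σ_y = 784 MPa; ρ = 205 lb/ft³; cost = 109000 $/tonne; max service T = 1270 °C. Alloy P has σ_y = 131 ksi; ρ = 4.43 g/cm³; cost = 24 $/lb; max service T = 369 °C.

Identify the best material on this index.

Screen on constraints: cost ≤ 92 $/kg; max service T ≥ 384 °C. Survivors: alloy H, alloy S.
In SI units:
  alloy H: σ_y = 58.90 MPa, ρ = 2520 kg/m³
  alloy S: σ_y = 268.2 MPa, ρ = 3940 kg/m³
  alloy S: M = 10.6×10⁻³
  alloy H: M = 6.01×10⁻³
Alloy S ranks first.

alloy S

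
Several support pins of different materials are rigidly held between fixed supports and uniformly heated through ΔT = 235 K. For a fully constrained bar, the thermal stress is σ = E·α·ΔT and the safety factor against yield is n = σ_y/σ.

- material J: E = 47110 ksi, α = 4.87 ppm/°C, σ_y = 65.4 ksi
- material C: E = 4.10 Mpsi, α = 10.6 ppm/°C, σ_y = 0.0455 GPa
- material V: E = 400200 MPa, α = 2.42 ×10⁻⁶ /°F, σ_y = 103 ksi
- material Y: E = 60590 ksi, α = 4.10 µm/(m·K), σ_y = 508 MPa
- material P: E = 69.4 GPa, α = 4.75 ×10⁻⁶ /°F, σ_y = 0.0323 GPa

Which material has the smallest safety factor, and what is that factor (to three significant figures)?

In consistent units (E in GPa, α in ×10⁻⁶/K, σ_y in MPa):
  material J: E = 324.8, α = 4.87, σ_y = 450.9 → σ = 372 MPa, n = 1.21
  material C: E = 28.27, α = 10.6, σ_y = 45.50 → σ = 70.4 MPa, n = 0.646
  material V: E = 400.2, α = 4.36, σ_y = 710.2 → σ = 410 MPa, n = 1.73
  material Y: E = 417.8, α = 4.10, σ_y = 508.0 → σ = 403 MPa, n = 1.26
  material P: E = 69.40, α = 8.55, σ_y = 32.30 → σ = 139 MPa, n = 0.232
The minimum is material P at n = 0.232.

material P, n = 0.232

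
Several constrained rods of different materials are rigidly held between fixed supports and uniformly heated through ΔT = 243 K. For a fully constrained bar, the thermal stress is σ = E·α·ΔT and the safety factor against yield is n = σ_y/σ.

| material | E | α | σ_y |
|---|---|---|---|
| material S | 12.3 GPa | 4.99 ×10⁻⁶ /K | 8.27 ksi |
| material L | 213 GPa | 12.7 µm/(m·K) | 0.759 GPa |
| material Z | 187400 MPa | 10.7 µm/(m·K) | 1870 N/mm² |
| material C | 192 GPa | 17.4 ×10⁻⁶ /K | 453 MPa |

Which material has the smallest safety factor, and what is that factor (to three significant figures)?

Per material, after unit conversion:
  material S: E = 12.30, α = 4.99, σ_y = 57.02 → σ = 14.9 MPa, n = 3.82
  material L: E = 213.0, α = 12.7, σ_y = 759.0 → σ = 657 MPa, n = 1.15
  material Z: E = 187.4, α = 10.7, σ_y = 1870 → σ = 487 MPa, n = 3.84
  material C: E = 192.0, α = 17.4, σ_y = 453.0 → σ = 812 MPa, n = 0.558
The minimum is material C at n = 0.558.

material C, n = 0.558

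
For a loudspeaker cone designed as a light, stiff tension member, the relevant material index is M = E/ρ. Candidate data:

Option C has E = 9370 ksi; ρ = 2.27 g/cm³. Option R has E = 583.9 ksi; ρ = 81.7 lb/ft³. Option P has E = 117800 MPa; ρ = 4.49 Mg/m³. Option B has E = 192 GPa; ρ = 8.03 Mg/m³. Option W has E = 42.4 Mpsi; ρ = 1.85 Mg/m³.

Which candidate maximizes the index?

option W

After converting to SI:
  option C: E = 64.60 GPa, ρ = 2270 kg/m³
  option R: E = 4.026 GPa, ρ = 1309 kg/m³
  option P: E = 117.8 GPa, ρ = 4490 kg/m³
  option B: E = 192.0 GPa, ρ = 8030 kg/m³
  option W: E = 292.3 GPa, ρ = 1850 kg/m³
  option W: M = 158 MN·m/kg
  option C: M = 28.5 MN·m/kg
  option P: M = 26.2 MN·m/kg
  option B: M = 23.9 MN·m/kg
  option R: M = 3.08 MN·m/kg
Option W has the largest M.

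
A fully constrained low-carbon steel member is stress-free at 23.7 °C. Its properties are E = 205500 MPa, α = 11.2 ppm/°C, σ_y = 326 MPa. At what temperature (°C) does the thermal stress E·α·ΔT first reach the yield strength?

165 °C

E = 205500 MPa = 205.5 GPa.
E·α·ΔT = 326.0 MPa ⇒ ΔT = 326.0 / (205.5×10³ × 11.2×10⁻⁶) = 141.6 K.
T = 23.7 + 141.6 = 165.3 °C.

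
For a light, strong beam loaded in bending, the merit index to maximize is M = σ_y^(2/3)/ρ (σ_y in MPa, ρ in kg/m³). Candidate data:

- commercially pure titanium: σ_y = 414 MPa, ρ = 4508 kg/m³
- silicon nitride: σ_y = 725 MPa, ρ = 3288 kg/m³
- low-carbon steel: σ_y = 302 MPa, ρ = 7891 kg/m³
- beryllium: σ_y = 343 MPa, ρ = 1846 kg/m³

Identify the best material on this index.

Computing M directly (units already consistent):
  beryllium: M = 26.5×10⁻³
  silicon nitride: M = 24.5×10⁻³
  commercially pure titanium: M = 12.3×10⁻³
  low-carbon steel: M = 5.70×10⁻³
Highest index: beryllium.

beryllium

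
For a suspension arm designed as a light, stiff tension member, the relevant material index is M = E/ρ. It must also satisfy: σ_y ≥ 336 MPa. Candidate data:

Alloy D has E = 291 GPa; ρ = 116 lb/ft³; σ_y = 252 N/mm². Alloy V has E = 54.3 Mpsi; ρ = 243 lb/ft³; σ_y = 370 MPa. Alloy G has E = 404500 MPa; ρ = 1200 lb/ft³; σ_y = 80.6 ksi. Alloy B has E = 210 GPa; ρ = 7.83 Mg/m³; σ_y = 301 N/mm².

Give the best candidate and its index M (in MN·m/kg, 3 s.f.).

Screen on constraints: σ_y ≥ 336 MPa. Survivors: alloy V, alloy G.
Normalizing units and computing the index:
  alloy V: E = 374.4 GPa, ρ = 3892 kg/m³
  alloy G: E = 404.5 GPa, ρ = 19220 kg/m³
  alloy V: M = 96.2 MN·m/kg
  alloy G: M = 21.0 MN·m/kg
The maximum is for alloy V.

alloy V, M = 96.2 MN·m/kg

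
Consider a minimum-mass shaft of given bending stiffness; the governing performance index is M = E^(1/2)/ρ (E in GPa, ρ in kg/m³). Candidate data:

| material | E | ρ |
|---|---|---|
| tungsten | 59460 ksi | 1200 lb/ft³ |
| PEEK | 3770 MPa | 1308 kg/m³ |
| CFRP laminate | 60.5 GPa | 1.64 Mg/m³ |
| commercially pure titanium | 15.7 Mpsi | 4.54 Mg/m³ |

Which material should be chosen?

CFRP laminate

Convert each candidate to consistent units, then evaluate M:
  tungsten: E = 410.0 GPa, ρ = 19220 kg/m³
  PEEK: E = 3.770 GPa, ρ = 1308 kg/m³
  CFRP laminate: E = 60.50 GPa, ρ = 1640 kg/m³
  commercially pure titanium: E = 108.2 GPa, ρ = 4540 kg/m³
  CFRP laminate: M = 4.74×10⁻³
  commercially pure titanium: M = 2.29×10⁻³
  PEEK: M = 1.48×10⁻³
  tungsten: M = 1.05×10⁻³
CFRP laminate ranks first.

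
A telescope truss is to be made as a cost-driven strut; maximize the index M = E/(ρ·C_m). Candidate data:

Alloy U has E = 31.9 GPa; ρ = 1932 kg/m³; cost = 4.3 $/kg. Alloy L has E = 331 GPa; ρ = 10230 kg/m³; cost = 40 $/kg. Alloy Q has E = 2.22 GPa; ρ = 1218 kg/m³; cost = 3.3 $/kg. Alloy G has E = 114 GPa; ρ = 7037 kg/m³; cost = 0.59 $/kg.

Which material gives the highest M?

Per-candidate index values:
  alloy G: M = 27.5 MN·m per $
  alloy U: M = 3.84 MN·m per $
  alloy L: M = 0.809 MN·m per $
  alloy Q: M = 0.552 MN·m per $
Alloy G has the largest M.

alloy G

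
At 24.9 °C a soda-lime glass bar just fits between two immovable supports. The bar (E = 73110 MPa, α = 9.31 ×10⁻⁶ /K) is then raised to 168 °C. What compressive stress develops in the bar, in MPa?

97.4 MPa

E = 73110 MPa = 73.11 GPa.
ΔT = 143.1 K. Constrained thermal stress σ = E·α·ΔT = 73.11×10³ MPa × 9.31×10⁻⁶ × 143.1 = 97.4 MPa (compressive).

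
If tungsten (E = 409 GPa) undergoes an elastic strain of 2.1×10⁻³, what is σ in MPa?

σ = E·ε = 409000 MPa × 2.1×10⁻³ = 859 MPa.

859 MPa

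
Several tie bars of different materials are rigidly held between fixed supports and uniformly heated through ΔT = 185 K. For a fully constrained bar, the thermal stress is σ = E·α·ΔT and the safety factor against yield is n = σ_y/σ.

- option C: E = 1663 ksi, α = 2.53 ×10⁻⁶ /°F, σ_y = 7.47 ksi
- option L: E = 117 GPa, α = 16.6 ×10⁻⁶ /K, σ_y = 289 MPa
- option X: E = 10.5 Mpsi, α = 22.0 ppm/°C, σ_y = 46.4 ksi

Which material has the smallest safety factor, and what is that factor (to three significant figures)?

option L, n = 0.804

In consistent units (E in GPa, α in ×10⁻⁶/K, σ_y in MPa):
  option C: E = 11.47, α = 4.55, σ_y = 51.50 → σ = 9.66 MPa, n = 5.33
  option L: E = 117.0, α = 16.6, σ_y = 289.0 → σ = 359 MPa, n = 0.804
  option X: E = 72.39, α = 22.0, σ_y = 319.9 → σ = 295 MPa, n = 1.09
The minimum is option L at n = 0.804.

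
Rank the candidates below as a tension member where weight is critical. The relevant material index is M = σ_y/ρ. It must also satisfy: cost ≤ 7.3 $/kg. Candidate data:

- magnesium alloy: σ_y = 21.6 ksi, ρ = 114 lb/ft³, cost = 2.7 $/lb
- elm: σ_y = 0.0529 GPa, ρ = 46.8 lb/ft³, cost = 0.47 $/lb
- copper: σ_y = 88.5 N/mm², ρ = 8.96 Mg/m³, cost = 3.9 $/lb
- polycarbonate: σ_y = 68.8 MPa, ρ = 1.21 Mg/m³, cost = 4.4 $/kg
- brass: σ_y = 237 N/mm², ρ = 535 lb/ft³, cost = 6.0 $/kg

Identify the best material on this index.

Screen on constraints: cost ≤ 7.3 $/kg. Survivors: magnesium alloy, elm, polycarbonate, brass.
Normalizing units and computing the index:
  magnesium alloy: σ_y = 148.9 MPa, ρ = 1826 kg/m³
  elm: σ_y = 52.90 MPa, ρ = 749.7 kg/m³
  polycarbonate: σ_y = 68.80 MPa, ρ = 1210 kg/m³
  brass: σ_y = 237.0 MPa, ρ = 8570 kg/m³
  magnesium alloy: M = 81.6 kN·m/kg
  elm: M = 70.6 kN·m/kg
  polycarbonate: M = 56.9 kN·m/kg
  brass: M = 27.7 kN·m/kg
Magnesium alloy ranks first.

magnesium alloy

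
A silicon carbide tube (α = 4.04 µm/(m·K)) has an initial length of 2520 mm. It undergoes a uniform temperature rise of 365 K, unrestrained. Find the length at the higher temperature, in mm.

2523.7 mm

ΔL = α·L₀·ΔT = 4.04×10⁻⁶ × 2520 mm × 365.0 K = 3.72 mm.
L = L₀ + ΔL = 2520 + 3.72 = 2523.7 mm.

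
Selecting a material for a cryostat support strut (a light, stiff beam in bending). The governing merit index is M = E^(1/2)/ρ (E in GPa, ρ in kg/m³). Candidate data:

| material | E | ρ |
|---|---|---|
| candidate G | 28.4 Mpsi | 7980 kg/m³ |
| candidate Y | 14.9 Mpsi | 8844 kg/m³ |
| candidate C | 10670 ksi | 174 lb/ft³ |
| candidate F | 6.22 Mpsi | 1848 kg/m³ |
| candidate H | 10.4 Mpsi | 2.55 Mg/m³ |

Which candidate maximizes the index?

candidate F

Normalizing units and computing the index:
  candidate G: E = 195.8 GPa, ρ = 7980 kg/m³
  candidate Y: E = 102.7 GPa, ρ = 8844 kg/m³
  candidate C: E = 73.57 GPa, ρ = 2787 kg/m³
  candidate F: E = 42.89 GPa, ρ = 1848 kg/m³
  candidate H: E = 71.71 GPa, ρ = 2550 kg/m³
  candidate F: M = 3.54×10⁻³
  candidate H: M = 3.32×10⁻³
  candidate C: M = 3.08×10⁻³
  candidate G: M = 1.75×10⁻³
  candidate Y: M = 1.15×10⁻³
Candidate F ranks first.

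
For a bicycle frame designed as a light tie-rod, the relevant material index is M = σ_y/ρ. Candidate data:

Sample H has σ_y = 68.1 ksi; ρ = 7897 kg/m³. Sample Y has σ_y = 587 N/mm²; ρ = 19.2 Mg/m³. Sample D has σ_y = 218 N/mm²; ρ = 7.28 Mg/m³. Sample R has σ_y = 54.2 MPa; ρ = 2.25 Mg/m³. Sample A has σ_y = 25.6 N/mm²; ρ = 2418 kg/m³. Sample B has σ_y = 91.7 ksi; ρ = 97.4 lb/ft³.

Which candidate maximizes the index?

sample B

Normalizing units and computing the index:
  sample H: σ_y = 469.5 MPa, ρ = 7897 kg/m³
  sample Y: σ_y = 587.0 MPa, ρ = 19200 kg/m³
  sample D: σ_y = 218.0 MPa, ρ = 7280 kg/m³
  sample R: σ_y = 54.20 MPa, ρ = 2250 kg/m³
  sample A: σ_y = 25.60 MPa, ρ = 2418 kg/m³
  sample B: σ_y = 632.2 MPa, ρ = 1560 kg/m³
  sample B: M = 405 kN·m/kg
  sample H: M = 59.5 kN·m/kg
  sample Y: M = 30.6 kN·m/kg
  sample D: M = 29.9 kN·m/kg
  sample R: M = 24.1 kN·m/kg
  sample A: M = 10.6 kN·m/kg
The maximum is for sample B.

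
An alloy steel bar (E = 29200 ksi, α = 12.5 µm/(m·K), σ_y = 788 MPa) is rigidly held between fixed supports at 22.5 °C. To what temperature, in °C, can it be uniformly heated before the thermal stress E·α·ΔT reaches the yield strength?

E = 29200 ksi = 201.3 GPa.
E·α·ΔT = 788.0 MPa ⇒ ΔT = 788.0 / (201.3×10³ × 12.5×10⁻⁶) = 313.1 K.
T = 22.5 + 313.1 = 335.6 °C.

336 °C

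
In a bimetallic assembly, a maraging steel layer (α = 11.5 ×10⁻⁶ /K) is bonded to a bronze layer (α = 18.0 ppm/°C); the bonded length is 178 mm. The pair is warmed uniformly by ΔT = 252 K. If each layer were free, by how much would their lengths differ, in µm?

Δα = |11.5 − 18.0|×10⁻⁶/K = 6.50×10⁻⁶/K.
ΔL_mismatch = Δα·L·ΔT = 6.50×10⁻⁶ × 178.0 mm × 252.0 K = 292 µm.

292 µm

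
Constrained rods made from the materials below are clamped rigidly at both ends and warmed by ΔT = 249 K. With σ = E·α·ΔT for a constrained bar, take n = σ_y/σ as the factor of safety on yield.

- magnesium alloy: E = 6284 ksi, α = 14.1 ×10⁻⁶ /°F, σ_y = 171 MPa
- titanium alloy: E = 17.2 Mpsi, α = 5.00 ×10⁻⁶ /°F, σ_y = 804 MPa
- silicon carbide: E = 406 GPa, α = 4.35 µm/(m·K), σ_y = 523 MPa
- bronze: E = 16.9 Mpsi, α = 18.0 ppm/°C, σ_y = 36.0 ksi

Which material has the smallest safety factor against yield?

Per material, after unit conversion:
  magnesium alloy: E = 43.33, α = 25.4, σ_y = 171.0 → σ = 274 MPa, n = 0.625
  titanium alloy: E = 118.6, α = 9.00, σ_y = 804.0 → σ = 266 MPa, n = 3.03
  silicon carbide: E = 406.0, α = 4.35, σ_y = 523.0 → σ = 440 MPa, n = 1.19
  bronze: E = 116.5, α = 18.0, σ_y = 248.2 → σ = 522 MPa, n = 0.475
Smallest n: bronze with n = 0.475.

bronze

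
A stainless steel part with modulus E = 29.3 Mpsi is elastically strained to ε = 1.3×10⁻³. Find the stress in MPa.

E = 29.3 Mpsi = 202.0 GPa.
σ = E·ε = 202000 MPa × 1.3×10⁻³ = 263 MPa.

263 MPa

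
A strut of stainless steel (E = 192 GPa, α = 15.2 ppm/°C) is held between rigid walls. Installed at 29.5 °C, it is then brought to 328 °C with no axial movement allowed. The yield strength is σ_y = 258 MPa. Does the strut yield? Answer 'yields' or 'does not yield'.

yields

ΔT = 298.5 K. Constrained thermal stress σ = E·α·ΔT = 192.0×10³ MPa × 15.2×10⁻⁶ × 298.5 = 871 MPa (compressive).
Compare to σ_y = 258 MPa: σ ≥ σ_y, so it yields.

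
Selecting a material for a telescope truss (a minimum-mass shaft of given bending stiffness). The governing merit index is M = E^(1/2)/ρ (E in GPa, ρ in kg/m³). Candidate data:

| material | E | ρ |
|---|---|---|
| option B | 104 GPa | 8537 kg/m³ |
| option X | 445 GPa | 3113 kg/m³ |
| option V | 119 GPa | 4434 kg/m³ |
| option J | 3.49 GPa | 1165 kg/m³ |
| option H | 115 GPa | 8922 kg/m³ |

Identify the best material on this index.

Per-candidate index values:
  option X: M = 6.78×10⁻³
  option V: M = 2.46×10⁻³
  option J: M = 1.60×10⁻³
  option H: M = 1.20×10⁻³
  option B: M = 1.19×10⁻³
The maximum is for option X.

option X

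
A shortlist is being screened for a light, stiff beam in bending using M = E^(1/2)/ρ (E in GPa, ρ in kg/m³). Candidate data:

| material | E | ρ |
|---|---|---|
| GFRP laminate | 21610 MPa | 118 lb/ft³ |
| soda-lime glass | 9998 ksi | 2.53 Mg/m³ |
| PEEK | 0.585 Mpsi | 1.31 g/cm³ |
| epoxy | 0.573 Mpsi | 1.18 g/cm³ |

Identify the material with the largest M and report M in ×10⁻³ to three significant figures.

soda-lime glass, M = 3.28×10⁻³

After converting to SI:
  GFRP laminate: E = 21.61 GPa, ρ = 1890 kg/m³
  soda-lime glass: E = 68.93 GPa, ρ = 2530 kg/m³
  PEEK: E = 4.033 GPa, ρ = 1310 kg/m³
  epoxy: E = 3.951 GPa, ρ = 1180 kg/m³
  soda-lime glass: M = 3.28×10⁻³
  GFRP laminate: M = 2.46×10⁻³
  epoxy: M = 1.68×10⁻³
  PEEK: M = 1.53×10⁻³
Highest index: soda-lime glass.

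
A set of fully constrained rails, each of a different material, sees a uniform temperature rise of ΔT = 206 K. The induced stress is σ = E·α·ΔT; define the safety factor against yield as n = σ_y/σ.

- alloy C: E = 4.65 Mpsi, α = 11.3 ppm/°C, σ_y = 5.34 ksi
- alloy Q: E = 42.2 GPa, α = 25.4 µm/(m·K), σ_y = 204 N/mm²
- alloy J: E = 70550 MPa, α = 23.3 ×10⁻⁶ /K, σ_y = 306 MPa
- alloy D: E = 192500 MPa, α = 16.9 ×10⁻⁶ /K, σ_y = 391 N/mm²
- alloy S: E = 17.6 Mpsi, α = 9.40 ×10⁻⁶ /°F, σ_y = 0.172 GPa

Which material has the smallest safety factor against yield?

alloy S

With everything in SI (GPa, ×10⁻⁶/K, MPa):
  alloy C: E = 32.06, α = 11.3, σ_y = 36.82 → σ = 74.6 MPa, n = 0.493
  alloy Q: E = 42.20, α = 25.4, σ_y = 204.0 → σ = 221 MPa, n = 0.924
  alloy J: E = 70.55, α = 23.3, σ_y = 306.0 → σ = 339 MPa, n = 0.904
  alloy D: E = 192.5, α = 16.9, σ_y = 391.0 → σ = 670 MPa, n = 0.583
  alloy S: E = 121.3, α = 16.9, σ_y = 172.0 → σ = 423 MPa, n = 0.407
Smallest n: alloy S with n = 0.407.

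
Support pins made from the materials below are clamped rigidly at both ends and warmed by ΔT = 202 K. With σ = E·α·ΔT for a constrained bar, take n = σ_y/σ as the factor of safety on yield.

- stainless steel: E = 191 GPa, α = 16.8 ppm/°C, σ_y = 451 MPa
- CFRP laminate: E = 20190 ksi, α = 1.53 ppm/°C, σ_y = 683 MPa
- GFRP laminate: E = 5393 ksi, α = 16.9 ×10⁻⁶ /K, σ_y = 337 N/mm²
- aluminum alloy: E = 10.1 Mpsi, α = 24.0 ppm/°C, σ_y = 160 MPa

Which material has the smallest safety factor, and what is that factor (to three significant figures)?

Per material, after unit conversion:
  stainless steel: E = 191.0, α = 16.8, σ_y = 451.0 → σ = 648 MPa, n = 0.696
  CFRP laminate: E = 139.2, α = 1.53, σ_y = 683.0 → σ = 43.0 MPa, n = 15.9
  GFRP laminate: E = 37.18, α = 16.9, σ_y = 337.0 → σ = 127 MPa, n = 2.65
  aluminum alloy: E = 69.64, α = 24.0, σ_y = 160.0 → σ = 338 MPa, n = 0.474
The minimum is aluminum alloy at n = 0.474.

aluminum alloy, n = 0.474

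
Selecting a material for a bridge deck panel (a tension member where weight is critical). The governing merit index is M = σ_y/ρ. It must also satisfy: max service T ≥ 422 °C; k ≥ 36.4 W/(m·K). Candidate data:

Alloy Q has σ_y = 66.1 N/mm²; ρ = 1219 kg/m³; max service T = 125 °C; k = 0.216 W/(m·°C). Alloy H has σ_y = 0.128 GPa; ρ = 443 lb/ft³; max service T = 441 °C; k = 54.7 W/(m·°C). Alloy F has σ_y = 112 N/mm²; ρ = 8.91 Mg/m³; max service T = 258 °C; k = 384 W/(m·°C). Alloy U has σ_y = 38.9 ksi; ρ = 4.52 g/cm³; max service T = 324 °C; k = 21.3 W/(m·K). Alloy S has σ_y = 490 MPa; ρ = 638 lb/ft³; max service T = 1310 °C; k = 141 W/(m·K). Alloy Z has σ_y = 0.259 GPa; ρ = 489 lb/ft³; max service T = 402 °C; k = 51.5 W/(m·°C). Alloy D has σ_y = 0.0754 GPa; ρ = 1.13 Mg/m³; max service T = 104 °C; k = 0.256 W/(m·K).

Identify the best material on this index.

Screen on constraints: max service T ≥ 422 °C; k ≥ 36.4 W/(m·K). Survivors: alloy H, alloy S.
In SI units:
  alloy H: σ_y = 128.0 MPa, ρ = 7096 kg/m³
  alloy S: σ_y = 490.0 MPa, ρ = 10220 kg/m³
  alloy S: M = 47.9 kN·m/kg
  alloy H: M = 18.0 kN·m/kg
The maximum is for alloy S.

alloy S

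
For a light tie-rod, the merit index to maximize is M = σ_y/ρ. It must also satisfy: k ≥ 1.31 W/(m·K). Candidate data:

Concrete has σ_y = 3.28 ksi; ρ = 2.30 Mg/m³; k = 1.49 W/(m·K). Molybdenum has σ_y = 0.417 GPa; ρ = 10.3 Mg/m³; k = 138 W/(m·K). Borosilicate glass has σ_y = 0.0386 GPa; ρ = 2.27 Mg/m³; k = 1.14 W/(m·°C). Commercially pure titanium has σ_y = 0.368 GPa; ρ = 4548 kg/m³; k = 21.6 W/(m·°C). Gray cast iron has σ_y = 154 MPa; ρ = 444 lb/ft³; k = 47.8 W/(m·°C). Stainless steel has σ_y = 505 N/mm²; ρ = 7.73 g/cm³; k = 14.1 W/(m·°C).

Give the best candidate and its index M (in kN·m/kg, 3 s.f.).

Screen on constraints: k ≥ 1.31 W/(m·K). Survivors: concrete, molybdenum, commercially pure titanium, gray cast iron, stainless steel.
In SI units:
  concrete: σ_y = 22.61 MPa, ρ = 2300 kg/m³
  molybdenum: σ_y = 417.0 MPa, ρ = 10300 kg/m³
  commercially pure titanium: σ_y = 368.0 MPa, ρ = 4548 kg/m³
  gray cast iron: σ_y = 154.0 MPa, ρ = 7112 kg/m³
  stainless steel: σ_y = 505.0 MPa, ρ = 7730 kg/m³
  commercially pure titanium: M = 80.9 kN·m/kg
  stainless steel: M = 65.3 kN·m/kg
  molybdenum: M = 40.5 kN·m/kg
  gray cast iron: M = 21.7 kN·m/kg
  concrete: M = 9.83 kN·m/kg
Commercially pure titanium ranks first.

commercially pure titanium, M = 80.9 kN·m/kg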